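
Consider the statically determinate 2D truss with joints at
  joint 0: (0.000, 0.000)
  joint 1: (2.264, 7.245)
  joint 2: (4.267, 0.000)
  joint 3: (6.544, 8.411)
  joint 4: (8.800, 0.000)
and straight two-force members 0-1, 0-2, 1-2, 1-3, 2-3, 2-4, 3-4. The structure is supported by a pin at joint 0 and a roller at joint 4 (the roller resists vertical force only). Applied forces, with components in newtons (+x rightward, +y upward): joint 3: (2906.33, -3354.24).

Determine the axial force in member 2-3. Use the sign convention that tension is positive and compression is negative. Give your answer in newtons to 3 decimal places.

1690.509

N=5 nodes, M=7 members, R=3 reactions → 2N=10, M+R=10
member 0 (0-1): L=7.5905, (cx,cy)=(0.2983,0.9545)
member 1 (0-2): L=4.2670, (cx,cy)=(1.0000,0.0000)
member 2 (1-2): L=7.5168, (cx,cy)=(0.2665,-0.9638)
member 3 (1-3): L=4.4360, (cx,cy)=(0.9648,0.2629)
member 4 (2-3): L=8.7138, (cx,cy)=(0.2613,0.9653)
member 5 (2-4): L=4.5330, (cx,cy)=(1.0000,0.0000)
member 6 (3-4): L=8.7083, (cx,cy)=(0.2591,-0.9659)
solve A·x = −loads:
  F[0-1] = +2009.4158 N (tension)
  F[0-2] = +2306.9866 N (tension)
  F[1-2] = -1692.9845 N (compression)
  F[1-3] = +1088.7580 N (tension)
  F[2-3] = +1690.5086 N (tension)
  F[2-4] = +1414.1083 N (tension)
  F[3-4] = -5458.5446 N (compression)
  Rx@0 = -2906.3300 N
  Ry@0 = -1917.9518 N
  Ry@4 = +5272.1918 N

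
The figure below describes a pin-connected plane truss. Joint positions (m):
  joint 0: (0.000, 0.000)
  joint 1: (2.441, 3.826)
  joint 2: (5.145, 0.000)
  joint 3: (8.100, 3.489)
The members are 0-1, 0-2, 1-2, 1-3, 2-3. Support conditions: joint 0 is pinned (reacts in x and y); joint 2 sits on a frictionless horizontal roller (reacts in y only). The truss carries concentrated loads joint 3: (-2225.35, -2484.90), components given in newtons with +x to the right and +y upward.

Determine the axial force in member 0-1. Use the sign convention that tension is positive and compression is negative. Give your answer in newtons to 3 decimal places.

-97.147

N=4 nodes, M=5 members, R=3 reactions → 2N=8, M+R=8
member 0 (0-1): L=4.5384, (cx,cy)=(0.5379,0.8430)
member 1 (0-2): L=5.1450, (cx,cy)=(1.0000,0.0000)
member 2 (1-2): L=4.6851, (cx,cy)=(0.5772,-0.8166)
member 3 (1-3): L=5.6690, (cx,cy)=(0.9982,-0.0594)
member 4 (2-3): L=4.5722, (cx,cy)=(0.6463,0.7631)
solve A·x = −loads:
  F[0-1] = -97.1470 N (compression)
  F[0-2] = -2173.0986 N (compression)
  F[1-2] = +108.6713 N (tension)
  F[1-3] = -115.1749 N (compression)
  F[2-3] = -3265.3484 N (compression)
  Rx@0 = +2225.3500 N
  Ry@0 = +81.8983 N
  Ry@2 = +2403.0017 N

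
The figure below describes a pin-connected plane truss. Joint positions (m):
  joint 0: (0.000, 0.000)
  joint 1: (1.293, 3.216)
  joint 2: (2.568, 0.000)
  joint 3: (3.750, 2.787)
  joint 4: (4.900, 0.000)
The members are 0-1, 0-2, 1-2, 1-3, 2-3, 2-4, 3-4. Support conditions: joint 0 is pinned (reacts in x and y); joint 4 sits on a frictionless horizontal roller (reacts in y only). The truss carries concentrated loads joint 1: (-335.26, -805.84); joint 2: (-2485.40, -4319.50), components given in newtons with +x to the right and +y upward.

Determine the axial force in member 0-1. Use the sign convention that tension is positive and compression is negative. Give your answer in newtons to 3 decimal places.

-3092.163

N=5 nodes, M=7 members, R=3 reactions → 2N=10, M+R=10
member 0 (0-1): L=3.4662, (cx,cy)=(0.3730,0.9278)
member 1 (0-2): L=2.5680, (cx,cy)=(1.0000,0.0000)
member 2 (1-2): L=3.4595, (cx,cy)=(0.3685,-0.9296)
member 3 (1-3): L=2.4942, (cx,cy)=(0.9851,-0.1720)
member 4 (2-3): L=3.0273, (cx,cy)=(0.3904,0.9206)
member 5 (2-4): L=2.3320, (cx,cy)=(1.0000,0.0000)
member 6 (3-4): L=3.0149, (cx,cy)=(0.3814,-0.9244)
solve A·x = −loads:
  F[0-1] = -3092.1628 N (compression)
  F[0-2] = -1667.1857 N (compression)
  F[1-2] = +2549.5132 N (tension)
  F[1-3] = -1784.4266 N (compression)
  F[2-3] = +2117.5294 N (tension)
  F[2-4] = +931.0476 N (tension)
  F[3-4] = -2440.9162 N (compression)
  Rx@0 = +2820.6600 N
  Ry@0 = +2868.9663 N
  Ry@4 = +2256.3737 N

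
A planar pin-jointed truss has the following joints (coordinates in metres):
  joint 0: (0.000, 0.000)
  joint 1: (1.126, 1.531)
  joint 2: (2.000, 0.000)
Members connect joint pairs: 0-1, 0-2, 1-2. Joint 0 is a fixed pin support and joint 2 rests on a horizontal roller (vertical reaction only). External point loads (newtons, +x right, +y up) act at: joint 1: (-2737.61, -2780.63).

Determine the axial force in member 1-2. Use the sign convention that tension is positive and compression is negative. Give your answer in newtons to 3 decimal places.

N=3 nodes, M=3 members, R=3 reactions → 2N=6, M+R=6
member 0 (0-1): L=1.9005, (cx,cy)=(0.5925,0.8056)
member 1 (0-2): L=2.0000, (cx,cy)=(1.0000,0.0000)
member 2 (1-2): L=1.7629, (cx,cy)=(0.4958,-0.8685)
solve A·x = −loads:
  F[0-1] = -4109.7807 N (compression)
  F[0-2] = -302.6436 N (compression)
  F[1-2] = +610.4488 N (tension)
  Rx@0 = +2737.6100 N
  Ry@0 = +3310.7758 N
  Ry@2 = -530.1458 N

610.449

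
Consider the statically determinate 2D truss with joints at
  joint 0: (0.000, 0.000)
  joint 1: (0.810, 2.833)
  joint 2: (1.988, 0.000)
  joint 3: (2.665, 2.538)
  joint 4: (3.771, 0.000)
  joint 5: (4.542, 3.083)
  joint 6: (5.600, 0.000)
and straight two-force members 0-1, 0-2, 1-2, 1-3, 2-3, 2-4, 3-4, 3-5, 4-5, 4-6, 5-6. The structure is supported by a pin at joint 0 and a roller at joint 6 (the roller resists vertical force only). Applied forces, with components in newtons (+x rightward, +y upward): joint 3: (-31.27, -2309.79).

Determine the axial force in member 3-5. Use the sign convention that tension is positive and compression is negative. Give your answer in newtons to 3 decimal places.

-722.772

N=7 nodes, M=11 members, R=3 reactions → 2N=14, M+R=14
member 0 (0-1): L=2.9465, (cx,cy)=(0.2749,0.9615)
member 1 (0-2): L=1.9880, (cx,cy)=(1.0000,0.0000)
member 2 (1-2): L=3.0682, (cx,cy)=(0.3839,-0.9234)
member 3 (1-3): L=1.8783, (cx,cy)=(0.9876,-0.1571)
member 4 (2-3): L=2.6267, (cx,cy)=(0.2577,0.9662)
member 5 (2-4): L=1.7830, (cx,cy)=(1.0000,0.0000)
member 6 (3-4): L=2.7685, (cx,cy)=(0.3995,-0.9167)
member 7 (3-5): L=1.9545, (cx,cy)=(0.9603,0.2788)
member 8 (4-5): L=3.1779, (cx,cy)=(0.2426,0.9701)
member 9 (4-6): L=1.8290, (cx,cy)=(1.0000,0.0000)
member 10 (5-6): L=3.2595, (cx,cy)=(0.3246,-0.9459)
solve A·x = −loads:
  F[0-1] = -1273.8265 N (compression)
  F[0-2] = +318.9055 N (tension)
  F[1-2] = +1484.9136 N (tension)
  F[1-3] = -931.8640 N (compression)
  F[2-3] = -1419.0454 N (compression)
  F[2-4] = +1254.7652 N (tension)
  F[3-4] = -1403.4332 N (compression)
  F[3-5] = -722.7718 N (compression)
  F[4-5] = +1326.2003 N (tension)
  F[4-6] = +372.3558 N (tension)
  F[5-6] = -1147.1538 N (compression)
  Rx@0 = +31.2700 N
  Ry@0 = +1224.7494 N
  Ry@6 = +1085.0406 N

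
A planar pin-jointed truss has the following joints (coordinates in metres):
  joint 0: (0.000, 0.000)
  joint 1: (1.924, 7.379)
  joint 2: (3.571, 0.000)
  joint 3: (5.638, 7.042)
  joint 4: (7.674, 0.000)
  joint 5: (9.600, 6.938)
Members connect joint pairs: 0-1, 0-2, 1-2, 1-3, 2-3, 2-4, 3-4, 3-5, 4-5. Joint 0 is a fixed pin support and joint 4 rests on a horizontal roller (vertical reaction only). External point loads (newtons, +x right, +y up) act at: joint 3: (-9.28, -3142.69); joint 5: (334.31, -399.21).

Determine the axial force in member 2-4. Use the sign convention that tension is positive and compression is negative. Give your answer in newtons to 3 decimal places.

N=6 nodes, M=9 members, R=3 reactions → 2N=12, M+R=12
member 0 (0-1): L=7.6257, (cx,cy)=(0.2523,0.9676)
member 1 (0-2): L=3.5710, (cx,cy)=(1.0000,0.0000)
member 2 (1-2): L=7.5606, (cx,cy)=(0.2178,-0.9760)
member 3 (1-3): L=3.7293, (cx,cy)=(0.9959,-0.0904)
member 4 (2-3): L=7.3391, (cx,cy)=(0.2816,0.9595)
member 5 (2-4): L=4.1030, (cx,cy)=(1.0000,0.0000)
member 6 (3-4): L=7.3304, (cx,cy)=(0.2777,-0.9607)
member 7 (3-5): L=3.9634, (cx,cy)=(0.9997,-0.0262)
member 8 (4-5): L=7.2004, (cx,cy)=(0.2675,0.9636)
solve A·x = −loads:
  F[0-1] = -454.5742 N (compression)
  F[0-2] = +439.7211 N (tension)
  F[1-2] = +470.8912 N (tension)
  F[1-3] = -218.1629 N (compression)
  F[2-3] = -478.9715 N (compression)
  F[2-4] = +677.1991 N (tension)
  F[3-4] = -2825.5971 N (compression)
  F[3-5] = +442.0634 N (tension)
  F[4-5] = -402.2681 N (compression)
  Rx@0 = -325.0300 N
  Ry@0 = +439.8678 N
  Ry@4 = +3102.0322 N

677.199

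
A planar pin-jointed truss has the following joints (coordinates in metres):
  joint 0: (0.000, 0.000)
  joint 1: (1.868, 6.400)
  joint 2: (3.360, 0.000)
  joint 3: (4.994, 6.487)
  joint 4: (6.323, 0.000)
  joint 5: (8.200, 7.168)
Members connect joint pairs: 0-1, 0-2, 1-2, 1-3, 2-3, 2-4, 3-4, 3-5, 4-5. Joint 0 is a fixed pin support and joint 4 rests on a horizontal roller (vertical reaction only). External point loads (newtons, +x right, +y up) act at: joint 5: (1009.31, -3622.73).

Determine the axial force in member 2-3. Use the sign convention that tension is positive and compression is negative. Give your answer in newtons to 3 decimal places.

2255.714

N=6 nodes, M=9 members, R=3 reactions → 2N=12, M+R=12
member 0 (0-1): L=6.6670, (cx,cy)=(0.2802,0.9599)
member 1 (0-2): L=3.3600, (cx,cy)=(1.0000,0.0000)
member 2 (1-2): L=6.5716, (cx,cy)=(0.2270,-0.9739)
member 3 (1-3): L=3.1272, (cx,cy)=(0.9996,0.0278)
member 4 (2-3): L=6.6896, (cx,cy)=(0.2443,0.9697)
member 5 (2-4): L=2.9630, (cx,cy)=(1.0000,0.0000)
member 6 (3-4): L=6.6217, (cx,cy)=(0.2007,-0.9797)
member 7 (3-5): L=3.2775, (cx,cy)=(0.9782,0.2078)
member 8 (4-5): L=7.4097, (cx,cy)=(0.2533,0.9674)
solve A·x = −loads:
  F[0-1] = +2312.2240 N (tension)
  F[0-2] = +361.4611 N (tension)
  F[1-2] = -2246.0412 N (compression)
  F[1-3] = +1158.2321 N (tension)
  F[2-3] = +2255.7136 N (tension)
  F[2-4] = -699.4515 N (compression)
  F[3-4] = -1816.1733 N (compression)
  F[3-5] = +2119.5290 N (tension)
  F[4-5] = -4200.1167 N (compression)
  Rx@0 = -1009.3100 N
  Ry@0 = -2219.6107 N
  Ry@4 = +5842.3407 N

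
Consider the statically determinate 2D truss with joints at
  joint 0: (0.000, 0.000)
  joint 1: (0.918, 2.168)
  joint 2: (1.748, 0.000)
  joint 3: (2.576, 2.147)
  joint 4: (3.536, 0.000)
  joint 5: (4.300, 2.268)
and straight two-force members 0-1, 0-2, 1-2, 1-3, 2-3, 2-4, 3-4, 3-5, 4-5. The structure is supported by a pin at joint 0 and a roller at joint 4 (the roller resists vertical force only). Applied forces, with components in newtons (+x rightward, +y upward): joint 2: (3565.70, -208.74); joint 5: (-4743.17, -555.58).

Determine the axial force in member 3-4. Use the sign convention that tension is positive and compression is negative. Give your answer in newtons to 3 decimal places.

N=6 nodes, M=9 members, R=3 reactions → 2N=12, M+R=12
member 0 (0-1): L=2.3543, (cx,cy)=(0.3899,0.9208)
member 1 (0-2): L=1.7480, (cx,cy)=(1.0000,0.0000)
member 2 (1-2): L=2.3214, (cx,cy)=(0.3575,-0.9339)
member 3 (1-3): L=1.6581, (cx,cy)=(0.9999,-0.0127)
member 4 (2-3): L=2.3011, (cx,cy)=(0.3598,0.9330)
member 5 (2-4): L=1.7880, (cx,cy)=(1.0000,0.0000)
member 6 (3-4): L=2.3519, (cx,cy)=(0.4082,-0.9129)
member 7 (3-5): L=1.7282, (cx,cy)=(0.9975,0.0700)
member 8 (4-5): L=2.3932, (cx,cy)=(0.3192,0.9477)
solve A·x = −loads:
  F[0-1] = -3288.0408 N (compression)
  F[0-2] = +104.5933 N (tension)
  F[1-2] = +3275.3662 N (tension)
  F[1-3] = -2453.3194 N (compression)
  F[2-3] = -3054.7276 N (compression)
  F[2-4] = -1190.8848 N (compression)
  F[3-4] = +2729.2683 N (tension)
  F[3-5] = -4677.8213 N (compression)
  F[4-5] = -240.6624 N (compression)
  Rx@0 = +1177.4700 N
  Ry@0 = +3027.7923 N
  Ry@4 = -2263.4723 N

2729.268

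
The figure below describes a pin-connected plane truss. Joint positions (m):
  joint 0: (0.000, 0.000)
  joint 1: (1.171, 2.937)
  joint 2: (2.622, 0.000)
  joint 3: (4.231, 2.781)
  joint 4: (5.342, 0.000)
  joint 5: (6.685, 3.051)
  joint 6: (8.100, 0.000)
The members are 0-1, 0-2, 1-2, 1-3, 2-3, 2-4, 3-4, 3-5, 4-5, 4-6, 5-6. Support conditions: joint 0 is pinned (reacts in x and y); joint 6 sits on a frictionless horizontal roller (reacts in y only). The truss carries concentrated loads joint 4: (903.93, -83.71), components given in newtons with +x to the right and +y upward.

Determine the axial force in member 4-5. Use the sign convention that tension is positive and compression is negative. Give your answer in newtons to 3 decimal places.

N=7 nodes, M=11 members, R=3 reactions → 2N=14, M+R=14
member 0 (0-1): L=3.1618, (cx,cy)=(0.3704,0.9289)
member 1 (0-2): L=2.6220, (cx,cy)=(1.0000,0.0000)
member 2 (1-2): L=3.2759, (cx,cy)=(0.4429,-0.8966)
member 3 (1-3): L=3.0640, (cx,cy)=(0.9987,-0.0509)
member 4 (2-3): L=3.2129, (cx,cy)=(0.5008,0.8656)
member 5 (2-4): L=2.7200, (cx,cy)=(1.0000,0.0000)
member 6 (3-4): L=2.9947, (cx,cy)=(0.3710,-0.9286)
member 7 (3-5): L=2.4688, (cx,cy)=(0.9940,0.1094)
member 8 (4-5): L=3.3335, (cx,cy)=(0.4029,0.9153)
member 9 (4-6): L=2.7580, (cx,cy)=(1.0000,0.0000)
member 10 (5-6): L=3.3632, (cx,cy)=(0.4207,-0.9072)
solve A·x = −loads:
  F[0-1] = -30.6847 N (compression)
  F[0-2] = +915.2942 N (tension)
  F[1-2] = +33.2757 N (tension)
  F[1-3] = -26.1371 N (compression)
  F[2-3] = -34.4669 N (compression)
  F[2-4] = +947.2939 N (tension)
  F[3-4] = +24.4794 N (tension)
  F[3-5] = -52.7619 N (compression)
  F[4-5] = +66.6237 N (tension)
  F[4-6] = +25.6042 N (tension)
  F[5-6] = -60.8557 N (compression)
  Rx@0 = -903.9300 N
  Ry@0 = +28.5027 N
  Ry@6 = +55.2073 N

66.624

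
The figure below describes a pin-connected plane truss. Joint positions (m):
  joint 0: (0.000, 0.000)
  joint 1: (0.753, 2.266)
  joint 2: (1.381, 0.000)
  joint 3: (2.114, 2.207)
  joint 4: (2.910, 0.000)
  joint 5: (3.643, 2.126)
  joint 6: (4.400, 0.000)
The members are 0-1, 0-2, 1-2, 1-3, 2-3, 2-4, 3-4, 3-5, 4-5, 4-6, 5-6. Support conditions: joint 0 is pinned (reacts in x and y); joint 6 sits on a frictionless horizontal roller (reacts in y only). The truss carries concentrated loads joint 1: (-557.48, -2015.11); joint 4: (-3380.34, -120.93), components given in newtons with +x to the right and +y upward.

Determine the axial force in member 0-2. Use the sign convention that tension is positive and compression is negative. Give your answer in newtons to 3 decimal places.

-3273.776

N=7 nodes, M=11 members, R=3 reactions → 2N=14, M+R=14
member 0 (0-1): L=2.3878, (cx,cy)=(0.3153,0.9490)
member 1 (0-2): L=1.3810, (cx,cy)=(1.0000,0.0000)
member 2 (1-2): L=2.3514, (cx,cy)=(0.2671,-0.9637)
member 3 (1-3): L=1.3623, (cx,cy)=(0.9991,-0.0433)
member 4 (2-3): L=2.3255, (cx,cy)=(0.3152,0.9490)
member 5 (2-4): L=1.5290, (cx,cy)=(1.0000,0.0000)
member 6 (3-4): L=2.3462, (cx,cy)=(0.3393,-0.9407)
member 7 (3-5): L=1.5311, (cx,cy)=(0.9986,-0.0529)
member 8 (4-5): L=2.2488, (cx,cy)=(0.3259,0.9454)
member 9 (4-6): L=1.4900, (cx,cy)=(1.0000,0.0000)
member 10 (5-6): L=2.2568, (cx,cy)=(0.3354,-0.9421)
solve A·x = −loads:
  F[0-1] = -2105.7485 N (compression)
  F[0-2] = -3273.7761 N (compression)
  F[1-2] = -12.7986 N (compression)
  F[1-3] = -103.2427 N (compression)
  F[2-3] = +12.9961 N (tension)
  F[2-4] = -3281.2905 N (compression)
  F[3-4] = -12.5260 N (compression)
  F[3-5] = -94.9326 N (compression)
  F[4-5] = +140.3795 N (tension)
  F[4-6] = +49.0430 N (tension)
  F[5-6] = -146.2059 N (compression)
  Rx@0 = +3937.8200 N
  Ry@0 = +1998.3049 N
  Ry@6 = +137.7351 N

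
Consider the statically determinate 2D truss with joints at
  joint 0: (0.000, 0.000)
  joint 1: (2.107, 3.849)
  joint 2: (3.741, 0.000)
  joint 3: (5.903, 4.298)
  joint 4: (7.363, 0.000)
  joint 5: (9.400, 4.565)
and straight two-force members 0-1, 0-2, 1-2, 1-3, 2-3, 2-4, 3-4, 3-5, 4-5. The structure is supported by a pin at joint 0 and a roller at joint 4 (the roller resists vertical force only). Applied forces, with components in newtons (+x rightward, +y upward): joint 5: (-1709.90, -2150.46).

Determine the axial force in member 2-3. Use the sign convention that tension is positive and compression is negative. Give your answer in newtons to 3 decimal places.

-463.728

N=6 nodes, M=9 members, R=3 reactions → 2N=12, M+R=12
member 0 (0-1): L=4.3880, (cx,cy)=(0.4802,0.8772)
member 1 (0-2): L=3.7410, (cx,cy)=(1.0000,0.0000)
member 2 (1-2): L=4.1815, (cx,cy)=(0.3908,-0.9205)
member 3 (1-3): L=3.8225, (cx,cy)=(0.9931,0.1175)
member 4 (2-3): L=4.8111, (cx,cy)=(0.4494,0.8933)
member 5 (2-4): L=3.6220, (cx,cy)=(1.0000,0.0000)
member 6 (3-4): L=4.5392, (cx,cy)=(0.3216,-0.9469)
member 7 (3-5): L=3.5072, (cx,cy)=(0.9971,0.0761)
member 8 (4-5): L=4.9989, (cx,cy)=(0.4075,0.9132)
solve A·x = −loads:
  F[0-1] = -530.3314 N (compression)
  F[0-2] = -1455.2471 N (compression)
  F[1-2] = +450.0533 N (tension)
  F[1-3] = -433.5218 N (compression)
  F[2-3] = -463.7282 N (compression)
  F[2-4] = -1070.9920 N (compression)
  F[3-4] = +428.6619 N (tension)
  F[3-5] = -779.0445 N (compression)
  F[4-5] = -2289.8955 N (compression)
  Rx@0 = +1709.9000 N
  Ry@0 = +465.1917 N
  Ry@4 = +1685.2683 N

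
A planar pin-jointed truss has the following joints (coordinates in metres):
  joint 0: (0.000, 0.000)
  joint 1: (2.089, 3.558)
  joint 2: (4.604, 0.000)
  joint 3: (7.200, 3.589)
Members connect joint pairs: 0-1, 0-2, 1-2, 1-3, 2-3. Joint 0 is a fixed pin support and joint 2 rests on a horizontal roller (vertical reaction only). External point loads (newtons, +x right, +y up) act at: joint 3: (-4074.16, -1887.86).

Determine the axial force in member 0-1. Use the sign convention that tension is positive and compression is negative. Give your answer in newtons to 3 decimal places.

N=4 nodes, M=5 members, R=3 reactions → 2N=8, M+R=8
member 0 (0-1): L=4.1259, (cx,cy)=(0.5063,0.8624)
member 1 (0-2): L=4.6040, (cx,cy)=(1.0000,0.0000)
member 2 (1-2): L=4.3571, (cx,cy)=(0.5772,-0.8166)
member 3 (1-3): L=5.1111, (cx,cy)=(1.0000,0.0061)
member 4 (2-3): L=4.4295, (cx,cy)=(0.5861,0.8103)
solve A·x = −loads:
  F[0-1] = -2448.5202 N (compression)
  F[0-2] = -2834.4490 N (compression)
  F[1-2] = +2565.5192 N (tension)
  F[1-3] = -2720.6164 N (compression)
  F[2-3] = -2309.5886 N (compression)
  Rx@0 = +4074.1600 N
  Ry@0 = +2111.4847 N
  Ry@2 = -223.6247 N

-2448.520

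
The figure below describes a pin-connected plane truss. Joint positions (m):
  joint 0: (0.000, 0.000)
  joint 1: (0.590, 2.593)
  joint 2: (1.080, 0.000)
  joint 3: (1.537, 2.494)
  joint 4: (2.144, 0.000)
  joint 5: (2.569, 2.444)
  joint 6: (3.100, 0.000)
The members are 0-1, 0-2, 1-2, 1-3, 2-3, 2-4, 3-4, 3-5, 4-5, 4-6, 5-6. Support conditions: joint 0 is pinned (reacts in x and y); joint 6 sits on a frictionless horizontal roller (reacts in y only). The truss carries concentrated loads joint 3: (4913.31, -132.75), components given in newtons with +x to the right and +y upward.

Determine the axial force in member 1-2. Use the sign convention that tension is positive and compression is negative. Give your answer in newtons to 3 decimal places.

-4130.343

N=7 nodes, M=11 members, R=3 reactions → 2N=14, M+R=14
member 0 (0-1): L=2.6593, (cx,cy)=(0.2219,0.9751)
member 1 (0-2): L=1.0800, (cx,cy)=(1.0000,0.0000)
member 2 (1-2): L=2.6389, (cx,cy)=(0.1857,-0.9826)
member 3 (1-3): L=0.9522, (cx,cy)=(0.9946,-0.1040)
member 4 (2-3): L=2.5355, (cx,cy)=(0.1802,0.9836)
member 5 (2-4): L=1.0640, (cx,cy)=(1.0000,0.0000)
member 6 (3-4): L=2.5668, (cx,cy)=(0.2365,-0.9716)
member 7 (3-5): L=1.0332, (cx,cy)=(0.9988,-0.0484)
member 8 (4-5): L=2.4807, (cx,cy)=(0.1713,0.9852)
member 9 (4-6): L=0.9560, (cx,cy)=(1.0000,0.0000)
member 10 (5-6): L=2.5010, (cx,cy)=(0.2123,-0.9772)
solve A·x = −loads:
  F[0-1] = +3985.2276 N (tension)
  F[0-2] = +4029.1279 N (tension)
  F[1-2] = -4130.3434 N (compression)
  F[1-3] = +1660.1187 N (tension)
  F[2-3] = +4126.0882 N (tension)
  F[2-4] = +2518.5078 N (tension)
  F[3-4] = -4058.2388 N (compression)
  F[3-5] = -1560.6407 N (compression)
  F[4-5] = +4002.3069 N (tension)
  F[4-6] = +873.1203 N (tension)
  F[5-6] = -4112.4118 N (compression)
  Rx@0 = -4913.3100 N
  Ry@0 = -3885.9054 N
  Ry@6 = +4018.6554 N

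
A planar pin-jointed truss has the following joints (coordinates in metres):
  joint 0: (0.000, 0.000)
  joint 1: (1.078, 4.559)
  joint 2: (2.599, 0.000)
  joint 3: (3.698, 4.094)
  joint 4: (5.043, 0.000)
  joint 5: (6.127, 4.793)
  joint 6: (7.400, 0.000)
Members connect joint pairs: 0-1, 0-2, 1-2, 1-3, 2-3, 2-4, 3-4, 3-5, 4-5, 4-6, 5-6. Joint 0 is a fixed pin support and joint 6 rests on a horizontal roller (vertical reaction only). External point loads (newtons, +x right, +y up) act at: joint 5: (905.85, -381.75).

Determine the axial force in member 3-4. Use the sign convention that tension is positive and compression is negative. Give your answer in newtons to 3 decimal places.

-370.828

N=7 nodes, M=11 members, R=3 reactions → 2N=14, M+R=14
member 0 (0-1): L=4.6847, (cx,cy)=(0.2301,0.9732)
member 1 (0-2): L=2.5990, (cx,cy)=(1.0000,0.0000)
member 2 (1-2): L=4.8060, (cx,cy)=(0.3165,-0.9486)
member 3 (1-3): L=2.6609, (cx,cy)=(0.9846,-0.1747)
member 4 (2-3): L=4.2389, (cx,cy)=(0.2593,0.9658)
member 5 (2-4): L=2.4440, (cx,cy)=(1.0000,0.0000)
member 6 (3-4): L=4.3093, (cx,cy)=(0.3121,-0.9500)
member 7 (3-5): L=2.5276, (cx,cy)=(0.9610,0.2765)
member 8 (4-5): L=4.9141, (cx,cy)=(0.2206,0.9754)
member 9 (4-6): L=2.3570, (cx,cy)=(1.0000,0.0000)
member 10 (5-6): L=4.9592, (cx,cy)=(0.2567,-0.9665)
solve A·x = −loads:
  F[0-1] = +535.4183 N (tension)
  F[0-2] = +782.6449 N (tension)
  F[1-2] = -608.3569 N (compression)
  F[1-3] = +320.6705 N (tension)
  F[2-3] = +597.5184 N (tension)
  F[2-4] = +435.1994 N (tension)
  F[3-4] = -370.8277 N (compression)
  F[3-5] = +610.1900 N (tension)
  F[4-5] = +361.2002 N (tension)
  F[4-6] = +239.7798 N (tension)
  F[5-6] = -934.0998 N (compression)
  Rx@0 = -905.8500 N
  Ry@0 = -521.0502 N
  Ry@6 = +902.8002 N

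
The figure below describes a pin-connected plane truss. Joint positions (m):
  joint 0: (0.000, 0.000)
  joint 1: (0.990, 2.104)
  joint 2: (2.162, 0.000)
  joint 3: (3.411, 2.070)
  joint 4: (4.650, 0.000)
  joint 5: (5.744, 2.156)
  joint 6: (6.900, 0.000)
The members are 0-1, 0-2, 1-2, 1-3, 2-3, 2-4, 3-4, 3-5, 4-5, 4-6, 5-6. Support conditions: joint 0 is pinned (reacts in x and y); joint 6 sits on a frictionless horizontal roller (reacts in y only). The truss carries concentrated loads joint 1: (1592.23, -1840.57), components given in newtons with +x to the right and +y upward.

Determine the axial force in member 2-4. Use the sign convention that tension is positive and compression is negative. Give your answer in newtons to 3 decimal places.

1263.450

N=7 nodes, M=11 members, R=3 reactions → 2N=14, M+R=14
member 0 (0-1): L=2.3253, (cx,cy)=(0.4258,0.9048)
member 1 (0-2): L=2.1620, (cx,cy)=(1.0000,0.0000)
member 2 (1-2): L=2.4084, (cx,cy)=(0.4866,-0.8736)
member 3 (1-3): L=2.4212, (cx,cy)=(0.9999,-0.0140)
member 4 (2-3): L=2.4176, (cx,cy)=(0.5166,0.8562)
member 5 (2-4): L=2.4880, (cx,cy)=(1.0000,0.0000)
member 6 (3-4): L=2.4125, (cx,cy)=(0.5136,-0.8580)
member 7 (3-5): L=2.3346, (cx,cy)=(0.9993,0.0368)
member 8 (4-5): L=2.4177, (cx,cy)=(0.4525,0.8918)
member 9 (4-6): L=2.2500, (cx,cy)=(1.0000,0.0000)
member 10 (5-6): L=2.4464, (cx,cy)=(0.4725,-0.8813)
solve A·x = −loads:
  F[0-1] = -1205.7111 N (compression)
  F[0-2] = +2105.5683 N (tension)
  F[1-2] = -830.6966 N (compression)
  F[1-3] = -1701.4944 N (compression)
  F[2-3] = +847.5737 N (tension)
  F[2-4] = +1263.4504 N (tension)
  F[3-4] = -907.8620 N (compression)
  F[3-5] = -797.7311 N (compression)
  F[4-5] = +873.5300 N (tension)
  F[4-6] = +401.9173 N (tension)
  F[5-6] = -850.5483 N (compression)
  Rx@0 = -1592.2300 N
  Ry@0 = +1090.9734 N
  Ry@6 = +749.5966 N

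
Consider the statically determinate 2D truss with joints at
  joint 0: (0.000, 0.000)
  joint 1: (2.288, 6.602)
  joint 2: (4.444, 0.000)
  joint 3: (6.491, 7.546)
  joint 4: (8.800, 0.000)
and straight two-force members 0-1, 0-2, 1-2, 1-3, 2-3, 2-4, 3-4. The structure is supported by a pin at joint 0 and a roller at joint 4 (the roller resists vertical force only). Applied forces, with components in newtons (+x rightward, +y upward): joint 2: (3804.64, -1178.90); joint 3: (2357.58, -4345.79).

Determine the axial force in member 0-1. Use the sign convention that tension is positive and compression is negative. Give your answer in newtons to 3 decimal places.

N=5 nodes, M=7 members, R=3 reactions → 2N=10, M+R=10
member 0 (0-1): L=6.9872, (cx,cy)=(0.3275,0.9449)
member 1 (0-2): L=4.4440, (cx,cy)=(1.0000,0.0000)
member 2 (1-2): L=6.9451, (cx,cy)=(0.3104,-0.9506)
member 3 (1-3): L=4.3077, (cx,cy)=(0.9757,0.2191)
member 4 (2-3): L=7.8187, (cx,cy)=(0.2618,0.9651)
member 5 (2-4): L=4.3560, (cx,cy)=(1.0000,0.0000)
member 6 (3-4): L=7.8914, (cx,cy)=(0.2926,-0.9562)
solve A·x = −loads:
  F[0-1] = +315.1696 N (tension)
  F[0-2] = +6059.0163 N (tension)
  F[1-2] = -269.1449 N (compression)
  F[1-3] = +191.4079 N (tension)
  F[2-3] = +1486.6003 N (tension)
  F[2-4] = +1781.6213 N (tension)
  F[3-4] = -6088.9643 N (compression)
  Rx@0 = -6162.2200 N
  Ry@0 = -297.7933 N
  Ry@4 = +5822.4833 N

315.170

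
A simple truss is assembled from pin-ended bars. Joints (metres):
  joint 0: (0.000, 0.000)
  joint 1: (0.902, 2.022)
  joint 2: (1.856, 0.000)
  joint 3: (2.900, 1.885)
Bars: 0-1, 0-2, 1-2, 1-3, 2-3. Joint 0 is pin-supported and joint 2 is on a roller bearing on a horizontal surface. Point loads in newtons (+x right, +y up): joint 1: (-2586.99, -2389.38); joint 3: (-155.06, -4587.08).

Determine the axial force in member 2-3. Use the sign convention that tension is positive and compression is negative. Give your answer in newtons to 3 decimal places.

N=4 nodes, M=5 members, R=3 reactions → 2N=8, M+R=8
member 0 (0-1): L=2.2141, (cx,cy)=(0.4074,0.9133)
member 1 (0-2): L=1.8560, (cx,cy)=(1.0000,0.0000)
member 2 (1-2): L=2.2358, (cx,cy)=(0.4267,-0.9044)
member 3 (1-3): L=2.0027, (cx,cy)=(0.9977,-0.0684)
member 4 (2-3): L=2.1548, (cx,cy)=(0.4845,0.8748)
solve A·x = −loads:
  F[0-1] = -1778.0217 N (compression)
  F[0-2] = -2017.6924 N (compression)
  F[1-2] = -1020.7764 N (compression)
  F[1-3] = +2303.5955 N (tension)
  F[2-3] = -5063.4883 N (compression)
  Rx@0 = +2742.0500 N
  Ry@0 = +1623.7817 N
  Ry@2 = +5352.6783 N

-5063.488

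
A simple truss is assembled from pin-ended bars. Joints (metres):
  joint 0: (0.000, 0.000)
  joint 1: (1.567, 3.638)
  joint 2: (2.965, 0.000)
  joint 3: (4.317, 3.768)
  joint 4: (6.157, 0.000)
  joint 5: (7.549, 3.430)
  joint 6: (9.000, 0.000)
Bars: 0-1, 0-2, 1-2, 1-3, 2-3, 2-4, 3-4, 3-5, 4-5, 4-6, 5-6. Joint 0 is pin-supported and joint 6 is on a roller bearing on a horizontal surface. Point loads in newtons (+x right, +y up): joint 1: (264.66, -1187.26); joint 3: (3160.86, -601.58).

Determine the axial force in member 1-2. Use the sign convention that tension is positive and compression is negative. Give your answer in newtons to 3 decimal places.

N=7 nodes, M=11 members, R=3 reactions → 2N=14, M+R=14
member 0 (0-1): L=3.9611, (cx,cy)=(0.3956,0.9184)
member 1 (0-2): L=2.9650, (cx,cy)=(1.0000,0.0000)
member 2 (1-2): L=3.8974, (cx,cy)=(0.3587,-0.9335)
member 3 (1-3): L=2.7531, (cx,cy)=(0.9989,0.0472)
member 4 (2-3): L=4.0032, (cx,cy)=(0.3377,0.9412)
member 5 (2-4): L=3.1920, (cx,cy)=(1.0000,0.0000)
member 6 (3-4): L=4.1933, (cx,cy)=(0.4388,-0.8986)
member 7 (3-5): L=3.2496, (cx,cy)=(0.9946,-0.1040)
member 8 (4-5): L=3.7017, (cx,cy)=(0.3760,0.9266)
member 9 (4-6): L=2.8430, (cx,cy)=(1.0000,0.0000)
member 10 (5-6): L=3.7243, (cx,cy)=(0.3896,-0.9210)
solve A·x = −loads:
  F[0-1] = +148.9084 N (tension)
  F[0-2] = +3366.6127 N (tension)
  F[1-2] = -1403.3418 N (compression)
  F[1-3] = +297.9640 N (tension)
  F[2-3] = +1391.7241 N (tension)
  F[2-4] = +2393.2034 N (tension)
  F[3-4] = -1964.7359 N (compression)
  F[3-5] = -1539.4281 N (compression)
  F[4-5] = +1905.3298 N (tension)
  F[4-6] = +814.5911 N (tension)
  F[5-6] = -2090.8129 N (compression)
  Rx@0 = -3425.5200 N
  Ry@0 = -136.7612 N
  Ry@6 = +1925.6012 N

-1403.342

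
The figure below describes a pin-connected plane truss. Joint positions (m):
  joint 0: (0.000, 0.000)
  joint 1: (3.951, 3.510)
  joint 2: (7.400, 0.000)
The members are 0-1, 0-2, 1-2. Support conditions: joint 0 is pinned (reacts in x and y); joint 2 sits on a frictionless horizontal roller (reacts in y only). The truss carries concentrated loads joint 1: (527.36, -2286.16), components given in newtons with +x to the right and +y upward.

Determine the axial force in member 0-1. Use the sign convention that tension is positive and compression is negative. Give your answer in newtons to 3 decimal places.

N=3 nodes, M=3 members, R=3 reactions → 2N=6, M+R=6
member 0 (0-1): L=5.2849, (cx,cy)=(0.7476,0.6642)
member 1 (0-2): L=7.4000, (cx,cy)=(1.0000,0.0000)
member 2 (1-2): L=4.9209, (cx,cy)=(0.7009,-0.7133)
solve A·x = −loads:
  F[0-1] = -1227.7246 N (compression)
  F[0-2] = +1445.2035 N (tension)
  F[1-2] = -2061.9794 N (compression)
  Rx@0 = -527.3600 N
  Ry@0 = +815.3962 N
  Ry@2 = +1470.7638 N

-1227.725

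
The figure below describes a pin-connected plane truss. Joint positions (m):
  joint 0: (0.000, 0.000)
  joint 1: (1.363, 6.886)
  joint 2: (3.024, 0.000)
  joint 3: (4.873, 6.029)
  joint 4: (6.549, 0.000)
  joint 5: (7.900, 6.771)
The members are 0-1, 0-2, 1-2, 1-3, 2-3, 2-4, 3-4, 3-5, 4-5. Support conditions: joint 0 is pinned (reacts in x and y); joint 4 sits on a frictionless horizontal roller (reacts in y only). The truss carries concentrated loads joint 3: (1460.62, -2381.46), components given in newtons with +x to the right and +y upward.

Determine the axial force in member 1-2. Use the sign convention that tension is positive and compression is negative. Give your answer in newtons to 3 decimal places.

N=6 nodes, M=9 members, R=3 reactions → 2N=12, M+R=12
member 0 (0-1): L=7.0196, (cx,cy)=(0.1942,0.9810)
member 1 (0-2): L=3.0240, (cx,cy)=(1.0000,0.0000)
member 2 (1-2): L=7.0835, (cx,cy)=(0.2345,-0.9721)
member 3 (1-3): L=3.6131, (cx,cy)=(0.9715,-0.2372)
member 4 (2-3): L=6.3062, (cx,cy)=(0.2932,0.9560)
member 5 (2-4): L=3.5250, (cx,cy)=(1.0000,0.0000)
member 6 (3-4): L=6.2576, (cx,cy)=(0.2678,-0.9635)
member 7 (3-5): L=3.1166, (cx,cy)=(0.9712,0.2381)
member 8 (4-5): L=6.9045, (cx,cy)=(0.1957,0.9807)
solve A·x = −loads:
  F[0-1] = +749.4525 N (tension)
  F[0-2] = +1315.0983 N (tension)
  F[1-2] = -842.4393 N (compression)
  F[1-3] = +353.1419 N (tension)
  F[2-3] = +856.5991 N (tension)
  F[2-4] = +866.3963 N (tension)
  F[3-4] = -3234.8326 N (compression)
  F[3-5] = -0.0000 N (compression)
  F[4-5] = +0.0000 N (tension)
  Rx@0 = -1460.6200 N
  Ry@0 = -735.1887 N
  Ry@4 = +3116.6487 N

-842.439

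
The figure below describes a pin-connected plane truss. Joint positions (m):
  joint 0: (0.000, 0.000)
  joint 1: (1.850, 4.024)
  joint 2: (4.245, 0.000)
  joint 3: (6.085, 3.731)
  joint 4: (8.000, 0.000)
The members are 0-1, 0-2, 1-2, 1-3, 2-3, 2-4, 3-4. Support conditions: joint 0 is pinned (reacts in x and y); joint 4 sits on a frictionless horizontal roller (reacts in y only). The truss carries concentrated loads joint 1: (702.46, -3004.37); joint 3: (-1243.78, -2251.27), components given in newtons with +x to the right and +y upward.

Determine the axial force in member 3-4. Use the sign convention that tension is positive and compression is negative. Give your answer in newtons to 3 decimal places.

-2450.837

N=5 nodes, M=7 members, R=3 reactions → 2N=10, M+R=10
member 0 (0-1): L=4.4289, (cx,cy)=(0.4177,0.9086)
member 1 (0-2): L=4.2450, (cx,cy)=(1.0000,0.0000)
member 2 (1-2): L=4.6828, (cx,cy)=(0.5114,-0.8593)
member 3 (1-3): L=4.2451, (cx,cy)=(0.9976,-0.0690)
member 4 (2-3): L=4.1600, (cx,cy)=(0.4423,0.8969)
member 5 (2-4): L=3.7550, (cx,cy)=(1.0000,0.0000)
member 6 (3-4): L=4.1938, (cx,cy)=(0.4566,-0.8897)
solve A·x = −loads:
  F[0-1] = -3384.6652 N (compression)
  F[0-2] = +872.4946 N (tension)
  F[1-2] = +263.7151 N (tension)
  F[1-3] = -2256.5319 N (compression)
  F[2-3] = -252.6737 N (compression)
  F[2-4] = +1119.1290 N (tension)
  F[3-4] = -2450.8374 N (compression)
  Rx@0 = +541.3200 N
  Ry@0 = +3075.2377 N
  Ry@4 = +2180.4023 N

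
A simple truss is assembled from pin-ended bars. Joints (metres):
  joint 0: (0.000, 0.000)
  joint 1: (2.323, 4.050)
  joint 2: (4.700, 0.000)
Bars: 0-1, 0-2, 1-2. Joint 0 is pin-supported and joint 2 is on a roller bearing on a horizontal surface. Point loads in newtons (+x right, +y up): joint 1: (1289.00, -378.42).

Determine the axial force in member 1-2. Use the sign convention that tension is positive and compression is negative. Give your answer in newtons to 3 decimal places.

N=3 nodes, M=3 members, R=3 reactions → 2N=6, M+R=6
member 0 (0-1): L=4.6689, (cx,cy)=(0.4975,0.8674)
member 1 (0-2): L=4.7000, (cx,cy)=(1.0000,0.0000)
member 2 (1-2): L=4.6960, (cx,cy)=(0.5062,-0.8624)
solve A·x = −loads:
  F[0-1] = +1059.8454 N (tension)
  F[0-2] = +761.6789 N (tension)
  F[1-2] = -1504.7798 N (compression)
  Rx@0 = -1289.0000 N
  Ry@0 = -919.3501 N
  Ry@2 = +1297.7701 N

-1504.780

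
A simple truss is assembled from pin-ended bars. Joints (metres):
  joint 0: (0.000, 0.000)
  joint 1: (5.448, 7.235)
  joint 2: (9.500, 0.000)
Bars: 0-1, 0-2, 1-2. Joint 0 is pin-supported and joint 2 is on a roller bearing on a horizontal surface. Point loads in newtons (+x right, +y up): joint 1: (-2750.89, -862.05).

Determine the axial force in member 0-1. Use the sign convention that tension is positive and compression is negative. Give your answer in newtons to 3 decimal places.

-3082.831

N=3 nodes, M=3 members, R=3 reactions → 2N=6, M+R=6
member 0 (0-1): L=9.0568, (cx,cy)=(0.6015,0.7988)
member 1 (0-2): L=9.5000, (cx,cy)=(1.0000,0.0000)
member 2 (1-2): L=8.2924, (cx,cy)=(0.4886,-0.8725)
solve A·x = −loads:
  F[0-1] = -3082.8314 N (compression)
  F[0-2] = -896.4564 N (compression)
  F[1-2] = +1834.5944 N (tension)
  Rx@0 = +2750.8900 N
  Ry@0 = +2462.7069 N
  Ry@2 = -1600.6569 N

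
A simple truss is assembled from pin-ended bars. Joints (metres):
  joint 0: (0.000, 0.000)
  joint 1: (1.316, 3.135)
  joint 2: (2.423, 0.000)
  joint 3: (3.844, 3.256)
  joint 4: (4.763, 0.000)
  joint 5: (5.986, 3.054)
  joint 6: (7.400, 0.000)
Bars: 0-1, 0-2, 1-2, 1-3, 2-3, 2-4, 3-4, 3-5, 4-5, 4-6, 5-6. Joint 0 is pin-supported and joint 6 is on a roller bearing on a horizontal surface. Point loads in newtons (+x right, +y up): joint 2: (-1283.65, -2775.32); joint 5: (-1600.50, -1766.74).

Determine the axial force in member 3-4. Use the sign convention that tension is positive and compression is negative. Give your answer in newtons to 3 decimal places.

313.957

N=7 nodes, M=11 members, R=3 reactions → 2N=14, M+R=14
member 0 (0-1): L=3.4000, (cx,cy)=(0.3871,0.9221)
member 1 (0-2): L=2.4230, (cx,cy)=(1.0000,0.0000)
member 2 (1-2): L=3.3247, (cx,cy)=(0.3330,-0.9429)
member 3 (1-3): L=2.5309, (cx,cy)=(0.9989,0.0478)
member 4 (2-3): L=3.5526, (cx,cy)=(0.4000,0.9165)
member 5 (2-4): L=2.3400, (cx,cy)=(1.0000,0.0000)
member 6 (3-4): L=3.3832, (cx,cy)=(0.2716,-0.9624)
member 7 (3-5): L=2.1515, (cx,cy)=(0.9956,-0.0939)
member 8 (4-5): L=3.2898, (cx,cy)=(0.3718,0.9283)
member 9 (4-6): L=2.6370, (cx,cy)=(1.0000,0.0000)
member 10 (5-6): L=3.3655, (cx,cy)=(0.4202,-0.9075)
solve A·x = −loads:
  F[0-1] = -3106.8750 N (compression)
  F[0-2] = -1681.6108 N (compression)
  F[1-2] = +2927.5420 N (tension)
  F[1-3] = -2179.7912 N (compression)
  F[2-3] = +16.1727 N (tension)
  F[2-4] = +570.3296 N (tension)
  F[3-4] = +313.9575 N (tension)
  F[3-5] = -2266.1216 N (compression)
  F[4-5] = -325.4799 N (compression)
  F[4-6] = +776.6113 N (tension)
  F[5-6] = -1848.4110 N (compression)
  Rx@0 = +2884.1500 N
  Ry@0 = +2864.7115 N
  Ry@6 = +1677.3485 N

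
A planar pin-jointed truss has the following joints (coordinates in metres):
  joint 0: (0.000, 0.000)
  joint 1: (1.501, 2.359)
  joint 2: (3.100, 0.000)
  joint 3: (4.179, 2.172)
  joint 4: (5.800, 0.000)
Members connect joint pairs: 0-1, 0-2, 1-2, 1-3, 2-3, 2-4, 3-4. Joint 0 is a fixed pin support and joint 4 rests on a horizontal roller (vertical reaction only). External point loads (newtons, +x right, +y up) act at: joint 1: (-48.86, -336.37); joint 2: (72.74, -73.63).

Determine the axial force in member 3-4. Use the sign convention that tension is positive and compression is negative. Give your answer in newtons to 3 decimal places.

-132.930

N=5 nodes, M=7 members, R=3 reactions → 2N=10, M+R=10
member 0 (0-1): L=2.7960, (cx,cy)=(0.5368,0.8437)
member 1 (0-2): L=3.1000, (cx,cy)=(1.0000,0.0000)
member 2 (1-2): L=2.8499, (cx,cy)=(0.5611,-0.8278)
member 3 (1-3): L=2.6845, (cx,cy)=(0.9976,-0.0697)
member 4 (2-3): L=2.4252, (cx,cy)=(0.4449,0.8956)
member 5 (2-4): L=2.7000, (cx,cy)=(1.0000,0.0000)
member 6 (3-4): L=2.7102, (cx,cy)=(0.5981,-0.8014)
solve A·x = −loads:
  F[0-1] = -359.6914 N (compression)
  F[0-2] = +216.9728 N (tension)
  F[1-2] = -28.9509 N (compression)
  F[1-3] = -128.3007 N (compression)
  F[2-3] = +108.9736 N (tension)
  F[2-4] = +79.5064 N (tension)
  F[3-4] = -132.9295 N (compression)
  Rx@0 = -23.8800 N
  Ry@0 = +303.4683 N
  Ry@4 = +106.5317 N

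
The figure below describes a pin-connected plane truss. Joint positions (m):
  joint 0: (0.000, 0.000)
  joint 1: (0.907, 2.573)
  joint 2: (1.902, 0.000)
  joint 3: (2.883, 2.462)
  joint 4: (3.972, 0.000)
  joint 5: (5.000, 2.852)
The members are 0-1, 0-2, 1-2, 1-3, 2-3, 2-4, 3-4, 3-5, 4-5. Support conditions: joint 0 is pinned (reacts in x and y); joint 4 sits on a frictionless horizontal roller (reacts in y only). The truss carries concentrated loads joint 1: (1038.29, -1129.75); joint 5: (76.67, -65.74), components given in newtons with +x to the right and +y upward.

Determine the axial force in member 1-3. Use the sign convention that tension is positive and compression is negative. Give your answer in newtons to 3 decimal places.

-711.937

N=6 nodes, M=9 members, R=3 reactions → 2N=12, M+R=12
member 0 (0-1): L=2.7282, (cx,cy)=(0.3325,0.9431)
member 1 (0-2): L=1.9020, (cx,cy)=(1.0000,0.0000)
member 2 (1-2): L=2.7587, (cx,cy)=(0.3607,-0.9327)
member 3 (1-3): L=1.9791, (cx,cy)=(0.9984,-0.0561)
member 4 (2-3): L=2.6502, (cx,cy)=(0.3702,0.9290)
member 5 (2-4): L=2.0700, (cx,cy)=(1.0000,0.0000)
member 6 (3-4): L=2.6921, (cx,cy)=(0.4045,-0.9145)
member 7 (3-5): L=2.1526, (cx,cy)=(0.9835,0.1812)
member 8 (4-5): L=3.0316, (cx,cy)=(0.3391,0.9408)
solve A·x = −loads:
  F[0-1] = -134.7867 N (compression)
  F[0-2] = +1159.7706 N (tension)
  F[1-2] = -1032.1764 N (compression)
  F[1-3] = -711.9371 N (compression)
  F[2-3] = +1036.3094 N (tension)
  F[2-4] = +403.8920 N (tension)
  F[3-4] = -1074.6780 N (compression)
  F[3-5] = +109.3136 N (tension)
  F[4-5] = -90.9323 N (compression)
  Rx@0 = -1114.9600 N
  Ry@0 = +127.1198 N
  Ry@4 = +1068.3702 N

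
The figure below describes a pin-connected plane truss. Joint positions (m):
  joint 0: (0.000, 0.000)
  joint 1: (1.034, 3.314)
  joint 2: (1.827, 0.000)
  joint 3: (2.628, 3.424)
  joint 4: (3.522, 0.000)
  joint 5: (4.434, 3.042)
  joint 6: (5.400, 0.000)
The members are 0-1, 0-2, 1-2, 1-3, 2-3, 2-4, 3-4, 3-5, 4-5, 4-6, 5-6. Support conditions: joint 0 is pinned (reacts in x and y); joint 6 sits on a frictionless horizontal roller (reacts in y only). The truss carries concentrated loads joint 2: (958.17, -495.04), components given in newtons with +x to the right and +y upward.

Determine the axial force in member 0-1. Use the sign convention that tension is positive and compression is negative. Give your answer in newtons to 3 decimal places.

-343.125

N=7 nodes, M=11 members, R=3 reactions → 2N=14, M+R=14
member 0 (0-1): L=3.4716, (cx,cy)=(0.2978,0.9546)
member 1 (0-2): L=1.8270, (cx,cy)=(1.0000,0.0000)
member 2 (1-2): L=3.4076, (cx,cy)=(0.2327,-0.9725)
member 3 (1-3): L=1.5978, (cx,cy)=(0.9976,0.0688)
member 4 (2-3): L=3.5164, (cx,cy)=(0.2278,0.9737)
member 5 (2-4): L=1.6950, (cx,cy)=(1.0000,0.0000)
member 6 (3-4): L=3.5388, (cx,cy)=(0.2526,-0.9676)
member 7 (3-5): L=1.8460, (cx,cy)=(0.9784,-0.2069)
member 8 (4-5): L=3.1758, (cx,cy)=(0.2872,0.9579)
member 9 (4-6): L=1.8780, (cx,cy)=(1.0000,0.0000)
member 10 (5-6): L=3.1917, (cx,cy)=(0.3027,-0.9531)
solve A·x = −loads:
  F[0-1] = -343.1248 N (compression)
  F[0-2] = +1060.3692 N (tension)
  F[1-2] = +324.1934 N (tension)
  F[1-3] = -178.0674 N (compression)
  F[2-3] = +184.6006 N (tension)
  F[2-4] = +135.5953 N (tension)
  F[3-4] = -151.8473 N (compression)
  F[3-5] = -99.3856 N (compression)
  F[4-5] = +153.3826 N (tension)
  F[4-6] = +53.1867 N (tension)
  F[5-6] = -175.7306 N (compression)
  Rx@0 = -958.1700 N
  Ry@0 = +327.5515 N
  Ry@6 = +167.4885 N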